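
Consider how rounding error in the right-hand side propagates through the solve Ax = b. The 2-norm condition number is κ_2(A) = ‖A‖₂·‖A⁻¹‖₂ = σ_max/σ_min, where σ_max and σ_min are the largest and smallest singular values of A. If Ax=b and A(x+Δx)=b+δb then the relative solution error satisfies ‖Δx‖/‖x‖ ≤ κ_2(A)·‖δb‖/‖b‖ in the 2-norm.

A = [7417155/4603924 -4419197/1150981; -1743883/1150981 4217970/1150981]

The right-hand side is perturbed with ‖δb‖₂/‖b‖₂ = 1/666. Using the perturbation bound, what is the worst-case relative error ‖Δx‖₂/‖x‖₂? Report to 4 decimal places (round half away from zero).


0.5730

form AᵀA = [123272574289/25203467536 -73960111575/6300866884; -73960111575/6300866884 44376424549/1575216721] with trace 4930741817/149132944 and determinant 279841/37283236
λ_max, λ_min = (4930741817/149132944 ± √24311547129717551025/22240634986107136)/2 = 529/16, 2116/9320809
κ = σ_max/σ_min = (23/4)/(46/3053) = 381.6250
κ_2(A)·‖δb‖/‖b‖ = 0.5730


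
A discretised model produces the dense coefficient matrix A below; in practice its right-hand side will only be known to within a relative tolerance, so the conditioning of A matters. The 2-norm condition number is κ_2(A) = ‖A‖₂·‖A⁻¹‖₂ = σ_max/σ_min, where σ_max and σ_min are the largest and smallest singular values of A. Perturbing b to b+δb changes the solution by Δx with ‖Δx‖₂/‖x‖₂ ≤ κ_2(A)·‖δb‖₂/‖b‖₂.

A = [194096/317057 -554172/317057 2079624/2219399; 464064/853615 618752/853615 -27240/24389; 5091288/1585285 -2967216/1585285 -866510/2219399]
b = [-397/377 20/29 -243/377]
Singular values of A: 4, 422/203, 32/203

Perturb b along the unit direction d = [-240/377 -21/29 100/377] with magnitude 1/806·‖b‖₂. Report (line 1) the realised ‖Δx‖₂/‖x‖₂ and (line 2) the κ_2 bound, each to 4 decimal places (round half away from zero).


largest singular value 4, smallest 32/203
condition number: 4 ÷ (32/203) = 25.3750
perturbation bound = 25.3750·1/806 = 0.0315
solve Ax = b  →  x = [-0.0009 0.4154 -0.3483]
‖b‖₂ = 1.4142 and ‖x‖₂ = 0.5421
re-solving with b+δb shifts x by Δx of norm 0.0111
relative error = 0.0205
tightness: 0.0205 against a bound of 0.0315 (unrounded ratio ≈ 0.6522)

0.0205
0.0315


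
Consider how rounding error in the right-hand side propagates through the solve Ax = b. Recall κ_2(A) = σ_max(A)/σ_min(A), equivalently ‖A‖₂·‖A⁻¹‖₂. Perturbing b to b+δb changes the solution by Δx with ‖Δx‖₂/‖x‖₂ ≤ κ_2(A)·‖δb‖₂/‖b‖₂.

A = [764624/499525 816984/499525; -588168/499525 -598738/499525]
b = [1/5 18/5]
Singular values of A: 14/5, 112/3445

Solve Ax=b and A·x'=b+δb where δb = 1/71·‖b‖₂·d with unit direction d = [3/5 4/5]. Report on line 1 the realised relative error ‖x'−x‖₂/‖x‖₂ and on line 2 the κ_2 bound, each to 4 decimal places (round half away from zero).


largest singular value 14/5, smallest 112/3445
condition number: (14/5) ÷ (112/3445) = 86.1250
perturbation bound = 86.1250·1/71 = 1.2130
solve Ax = b  →  x = [-67.3137 63.1219]
‖b‖₂ = 3.6056 and ‖x‖₂ = 92.2796
with δb = [0.0305 0.0406], A·Δx = δb → ‖Δx‖ = 1.5620
realised ‖Δx‖/‖x‖ = 0.0169
tightness: 0.0169 against a bound of 1.2130 (unrounded ratio ≈ 0.0140)

0.0169
1.2130


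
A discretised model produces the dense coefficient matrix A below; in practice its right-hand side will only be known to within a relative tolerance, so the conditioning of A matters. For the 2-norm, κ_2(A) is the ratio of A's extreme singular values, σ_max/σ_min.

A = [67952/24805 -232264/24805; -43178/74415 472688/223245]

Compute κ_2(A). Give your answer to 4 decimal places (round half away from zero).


272.2500

M = AᵀA = [5166164/658845 -53128544/1976535; -53128544/1976535 546473024/5929605]. tr(M)=118593700/1185921, det(M)=160000/1185921
solving λ² − 118593700/1185921·λ + 160000/1185921 = 0 gives λ = 100, 1600/1185921
σ_max=√100=10, σ_min=√(1600/1185921)=(40/1089) → κ = 272.2500


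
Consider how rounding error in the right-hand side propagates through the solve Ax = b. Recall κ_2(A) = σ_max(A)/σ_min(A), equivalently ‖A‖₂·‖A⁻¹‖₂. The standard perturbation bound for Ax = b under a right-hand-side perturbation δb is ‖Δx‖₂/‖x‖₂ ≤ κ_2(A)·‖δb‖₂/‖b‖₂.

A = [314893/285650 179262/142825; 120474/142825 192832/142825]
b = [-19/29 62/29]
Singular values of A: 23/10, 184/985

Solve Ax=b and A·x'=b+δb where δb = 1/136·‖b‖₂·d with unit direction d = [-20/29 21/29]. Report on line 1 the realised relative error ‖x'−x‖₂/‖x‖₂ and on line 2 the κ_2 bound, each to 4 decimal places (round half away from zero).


largest singular value 23/10, smallest 184/985
κ_2(A) = (23/10) / (184/985) = 12.3125
perturbation bound = 12.3125·1/136 = 0.0905
solve Ax = b  →  x = [-8.3043 6.7717]
2-norm of b is 2.2361; of x, 10.7153
with δb = [-0.0113 0.0119], A·Δx = δb → ‖Δx‖ = 0.0880
relative error = 0.0082
tightness: 0.0082 against a bound of 0.0905 (unrounded ratio ≈ 0.0907)

0.0082
0.0905


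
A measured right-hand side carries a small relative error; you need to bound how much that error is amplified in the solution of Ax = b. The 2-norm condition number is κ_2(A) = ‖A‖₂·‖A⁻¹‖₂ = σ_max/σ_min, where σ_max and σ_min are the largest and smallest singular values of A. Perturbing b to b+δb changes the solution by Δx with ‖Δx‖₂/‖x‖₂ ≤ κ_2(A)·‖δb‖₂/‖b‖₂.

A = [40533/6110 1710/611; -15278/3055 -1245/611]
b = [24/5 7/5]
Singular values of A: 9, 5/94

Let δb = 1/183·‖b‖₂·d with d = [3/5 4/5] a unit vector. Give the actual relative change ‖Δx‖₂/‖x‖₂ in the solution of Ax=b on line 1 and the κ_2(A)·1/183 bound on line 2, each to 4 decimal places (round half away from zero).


0.0068
0.9246

from the listed singular values, σ₁ = 9, σ_n = 5/94
condition number: 9 ÷ (5/94) = 169.2000
perturbation bound = 169.2000·1/183 = 0.9246
solve Ax = b  →  x = [-28.6154 69.5436]
‖b‖ = 5.0000, ‖x‖ = 75.2007
Δx = A⁻¹·δb where δb = 1/183·5.0000·d; ‖Δx‖ = 0.5137
dividing the unrounded norms, ‖Δx‖/‖x‖ = 0.0068
realised/bound (from unrounded values) ≈ 0.0074


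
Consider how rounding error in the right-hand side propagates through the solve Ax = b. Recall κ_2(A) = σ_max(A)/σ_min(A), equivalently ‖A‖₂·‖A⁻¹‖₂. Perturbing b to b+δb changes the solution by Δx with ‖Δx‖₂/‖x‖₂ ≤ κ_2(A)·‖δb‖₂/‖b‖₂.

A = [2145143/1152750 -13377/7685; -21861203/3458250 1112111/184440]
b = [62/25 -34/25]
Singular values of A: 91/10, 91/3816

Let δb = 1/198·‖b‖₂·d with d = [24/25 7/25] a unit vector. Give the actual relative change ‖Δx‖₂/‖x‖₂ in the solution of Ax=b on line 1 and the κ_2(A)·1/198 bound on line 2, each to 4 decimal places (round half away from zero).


σ_max = 91/10, σ_min = 91/3816
κ_2(A) = (91/10) / (91/3816) = 381.6000
perturbation bound = 381.6000·1/198 = 1.9273
solve Ax = b  →  x = [57.9992 60.5805]
‖b‖₂ = 2.8284 and ‖x‖₂ = 83.8684
with δb = [0.0137 0.0040], A·Δx = δb → ‖Δx‖ = 0.5990
relative error = 0.0071
so the bound overstates the realised error by a factor of ≈ 269.8329 (computed from the unrounded values)

0.0071
1.9273


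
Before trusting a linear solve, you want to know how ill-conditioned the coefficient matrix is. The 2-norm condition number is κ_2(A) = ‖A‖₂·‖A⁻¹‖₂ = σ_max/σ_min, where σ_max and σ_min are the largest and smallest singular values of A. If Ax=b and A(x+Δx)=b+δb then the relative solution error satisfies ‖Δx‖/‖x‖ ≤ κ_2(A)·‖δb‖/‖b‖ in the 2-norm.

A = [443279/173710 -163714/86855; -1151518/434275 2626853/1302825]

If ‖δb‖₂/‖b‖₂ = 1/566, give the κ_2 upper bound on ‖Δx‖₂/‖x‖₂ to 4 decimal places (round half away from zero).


0.2540

form AᵀA = [12147897281/897002500 -6832675619/672751875; -6832675619/672751875 15375586549/2018255625] with trace 6833336869/322920900 and determinant 279841/12916836
eigenvalues of AᵀA: λ = (tr ± √(tr²−4·det))/2 = 529/25, 13225/12916836
κ_2(A) = √(λ_max/λ_min) = √((529/25) / (13225/12916836)) = 143.7600
perturbation bound = 143.7600·1/566 = 0.2540


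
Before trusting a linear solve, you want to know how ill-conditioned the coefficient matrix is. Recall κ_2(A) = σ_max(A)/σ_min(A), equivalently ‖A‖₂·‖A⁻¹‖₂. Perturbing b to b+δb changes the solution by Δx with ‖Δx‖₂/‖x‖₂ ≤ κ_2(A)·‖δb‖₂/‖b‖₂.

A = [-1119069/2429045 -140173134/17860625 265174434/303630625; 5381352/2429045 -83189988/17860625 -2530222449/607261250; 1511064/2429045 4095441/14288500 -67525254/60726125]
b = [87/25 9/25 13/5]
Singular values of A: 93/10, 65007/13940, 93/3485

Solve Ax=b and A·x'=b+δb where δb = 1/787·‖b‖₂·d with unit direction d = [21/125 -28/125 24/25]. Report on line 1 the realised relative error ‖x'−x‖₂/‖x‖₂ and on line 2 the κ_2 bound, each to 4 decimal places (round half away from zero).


0.0018
0.4428

from the listed singular values, σ₁ = 93/10, σ_n = 93/3485
κ = σ_max/σ_min = (93/10)/(93/3485) = 348.5000
bound on ‖Δx‖/‖x‖: κ·ε = 348.5000·1/787 = 0.4428
solve Ax = b  →  x = [99.1284 -0.3618 53.0253]
2-norm of b is 4.3589; of x, 112.4200
with δb = [0.0009 -0.0012 0.0053], A·Δx = δb → ‖Δx‖ = 0.2075
relative error = 0.0018
realised/bound (from unrounded values) ≈ 0.0042


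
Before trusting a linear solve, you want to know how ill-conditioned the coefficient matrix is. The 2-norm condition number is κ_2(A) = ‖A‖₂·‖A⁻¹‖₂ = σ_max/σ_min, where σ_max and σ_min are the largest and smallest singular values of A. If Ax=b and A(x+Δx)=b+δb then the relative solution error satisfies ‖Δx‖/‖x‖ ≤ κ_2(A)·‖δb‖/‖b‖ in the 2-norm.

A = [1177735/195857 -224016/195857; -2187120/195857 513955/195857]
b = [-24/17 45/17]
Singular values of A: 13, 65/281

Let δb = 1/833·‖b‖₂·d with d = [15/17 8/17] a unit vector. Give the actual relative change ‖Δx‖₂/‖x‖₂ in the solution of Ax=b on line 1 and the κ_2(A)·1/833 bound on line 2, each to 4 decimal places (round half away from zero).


σ_max = 13, σ_min = 65/281
κ = σ_max/σ_min = 13/(65/281) = 56.2000
bound on ‖Δx‖/‖x‖: κ·ε = 56.2000·1/833 = 0.0675
solve Ax = b  →  x = [-0.2251 0.0507]
2-norm of b is 3.0000; of x, 0.2308
δb = ε·‖b‖·d = [0.0032 0.0017]; solving A·Δx = δb gives ‖Δx‖ = 0.0156
relative error = 0.0675
tightness: 0.0675 against a bound of 0.0675; the bound is attained (ratio 1)

0.0675
0.0675


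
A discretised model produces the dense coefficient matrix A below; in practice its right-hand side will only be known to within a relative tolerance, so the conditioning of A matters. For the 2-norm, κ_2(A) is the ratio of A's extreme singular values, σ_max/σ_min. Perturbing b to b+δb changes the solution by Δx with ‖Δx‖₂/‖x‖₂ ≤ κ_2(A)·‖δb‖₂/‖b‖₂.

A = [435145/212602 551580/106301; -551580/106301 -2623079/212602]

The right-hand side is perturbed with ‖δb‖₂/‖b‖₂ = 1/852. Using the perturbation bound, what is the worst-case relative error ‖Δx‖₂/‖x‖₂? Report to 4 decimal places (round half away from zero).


M = AᵀA = [640106125/20573332 383899680/5143333; 383899680/5143333 3685710253/20573332]. tr(M)=166377553/791282, det(M)=17682025/6330256
solving λ² − 166377553/791282·λ + 17682025/6330256 = 0 gives λ = 841/4, 21025/1582564
κ = σ_max/σ_min = (29/2)/(145/1258) = 125.8000
bound on ‖Δx‖/‖x‖: κ·ε = 125.8000·1/852 = 0.1477

0.1477


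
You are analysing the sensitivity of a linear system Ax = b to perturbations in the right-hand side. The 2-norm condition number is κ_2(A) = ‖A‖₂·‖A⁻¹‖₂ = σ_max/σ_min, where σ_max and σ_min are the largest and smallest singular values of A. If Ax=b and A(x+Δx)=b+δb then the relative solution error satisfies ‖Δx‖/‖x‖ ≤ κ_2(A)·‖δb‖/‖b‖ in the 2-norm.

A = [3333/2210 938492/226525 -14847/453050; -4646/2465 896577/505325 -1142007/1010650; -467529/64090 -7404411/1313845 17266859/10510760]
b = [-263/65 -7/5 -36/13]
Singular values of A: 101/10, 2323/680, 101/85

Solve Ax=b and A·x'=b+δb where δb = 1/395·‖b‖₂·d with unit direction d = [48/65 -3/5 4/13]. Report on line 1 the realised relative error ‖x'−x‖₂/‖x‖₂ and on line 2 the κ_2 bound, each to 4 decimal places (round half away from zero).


0.0039
0.0215

σ_max = 101/10, σ_min = 101/85
κ_2(A) = (101/10) / (101/85) = 8.5000
worst-case relative error ≤ 8.5000 × 1/395 = 0.0215
solve Ax = b  →  x = [0.8792 -1.3148 -2.2920]
2-norm of b is 5.0990; of x, 2.7848
with δb = [0.0095 -0.0077 0.0040], A·Δx = δb → ‖Δx‖ = 0.0109
dividing the unrounded norms, ‖Δx‖/‖x‖ = 0.0039
tightness: 0.0039 against a bound of 0.0215 (unrounded ratio ≈ 0.1813)


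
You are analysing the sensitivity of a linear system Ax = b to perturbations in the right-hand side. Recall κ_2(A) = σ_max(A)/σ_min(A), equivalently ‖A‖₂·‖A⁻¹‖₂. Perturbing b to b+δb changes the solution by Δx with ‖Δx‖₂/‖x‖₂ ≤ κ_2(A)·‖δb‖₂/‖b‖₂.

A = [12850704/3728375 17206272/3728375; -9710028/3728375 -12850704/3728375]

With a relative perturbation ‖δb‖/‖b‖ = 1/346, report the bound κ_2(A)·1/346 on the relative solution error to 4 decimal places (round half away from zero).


M = AᵀA = [10377009482256/556031205625 13835736163008/556031205625; 13835736163008/556031205625 18447855577344/556031205625]. tr(M)=1152994602384/22241248225, det(M)=429981696/22241248225
solving λ² − 1152994602384/22241248225·λ + 429981696/22241248225 = 0 gives λ = 1296/25, 331776/889649929
κ_2(A) = √(λ_max/λ_min) = √((1296/25) / (331776/889649929)) = 372.8375
perturbation bound = 372.8375·1/346 = 1.0776

1.0776


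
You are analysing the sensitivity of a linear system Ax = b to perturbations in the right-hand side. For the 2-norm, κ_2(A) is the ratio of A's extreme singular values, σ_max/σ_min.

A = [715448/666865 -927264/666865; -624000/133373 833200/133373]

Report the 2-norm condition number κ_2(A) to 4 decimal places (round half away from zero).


AᵀA = [6095339584/264550225 -8126906112/264550225; -8126906112/264550225 10836034816/264550225]; tr = 677254976/10582009, det = 409600/10582009
solving λ² − 677254976/10582009·λ + 409600/10582009 = 0 gives λ = 64, 6400/10582009
κ = σ_max/σ_min = 8/(80/3253) = 325.3000

325.3000


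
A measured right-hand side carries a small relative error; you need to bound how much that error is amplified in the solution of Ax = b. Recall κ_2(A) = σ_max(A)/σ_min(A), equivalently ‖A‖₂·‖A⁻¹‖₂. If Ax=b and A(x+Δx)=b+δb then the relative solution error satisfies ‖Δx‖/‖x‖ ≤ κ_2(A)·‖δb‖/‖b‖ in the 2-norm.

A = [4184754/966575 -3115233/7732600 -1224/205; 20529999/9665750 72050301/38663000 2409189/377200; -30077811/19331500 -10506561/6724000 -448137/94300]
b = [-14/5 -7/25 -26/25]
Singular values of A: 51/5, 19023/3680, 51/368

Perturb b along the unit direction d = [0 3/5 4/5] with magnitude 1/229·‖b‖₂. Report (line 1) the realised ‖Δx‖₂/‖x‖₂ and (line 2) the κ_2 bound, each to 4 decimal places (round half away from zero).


σ_max = 51/5, σ_min = 51/368
κ_2(A) = (51/5) / (51/368) = 73.6000
κ_2(A)·‖δb‖/‖b‖ = 0.3214
solve Ax = b  →  x = [-1.9322 6.8251 -1.3926]
‖b‖₂ = 3.0000 and ‖x‖₂ = 7.2287
Δx = A⁻¹·δb where δb = 1/229·3.0000·d; ‖Δx‖ = 0.0945
realised ‖Δx‖/‖x‖ = 0.0131
tightness: 0.0131 against a bound of 0.3214 (unrounded ratio ≈ 0.0407)

0.0131
0.3214


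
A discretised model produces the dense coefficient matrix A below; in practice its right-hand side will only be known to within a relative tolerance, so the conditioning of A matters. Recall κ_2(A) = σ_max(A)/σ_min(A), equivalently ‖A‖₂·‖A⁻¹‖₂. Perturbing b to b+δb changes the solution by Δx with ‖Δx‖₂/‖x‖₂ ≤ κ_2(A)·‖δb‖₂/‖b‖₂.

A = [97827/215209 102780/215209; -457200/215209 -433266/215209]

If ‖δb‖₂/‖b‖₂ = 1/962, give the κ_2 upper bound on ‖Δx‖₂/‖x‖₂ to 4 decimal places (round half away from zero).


M = AᵀA = [130042809/27552001 123821460/27552001; 123821460/27552001 117955476/27552001]. tr(M)=294885/32761, det(M)=324/32761
char-poly roots: 9 and 36/32761
so κ_2 = √(9 / (36/32761)) = 90.5000
worst-case relative error ≤ 90.5000 × 1/962 = 0.0941

0.0941


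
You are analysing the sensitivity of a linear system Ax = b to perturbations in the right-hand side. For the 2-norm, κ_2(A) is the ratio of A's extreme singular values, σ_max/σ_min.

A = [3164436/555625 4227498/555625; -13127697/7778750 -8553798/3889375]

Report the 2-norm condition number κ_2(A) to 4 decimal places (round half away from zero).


form AᵀA = [3416020555761/96814322500 1138640848587/24203580625; 1138640848587/24203580625 1518212300616/24203580625] with trace 379554790329/3872572900 and determinant 96059601/968143225
eigenvalues of AᵀA: λ = (tr ± √(tr²−4·det))/2 = 9801/100, 39204/38725729
κ = σ_max/σ_min = (99/10)/(198/6223) = 311.1500

311.1500


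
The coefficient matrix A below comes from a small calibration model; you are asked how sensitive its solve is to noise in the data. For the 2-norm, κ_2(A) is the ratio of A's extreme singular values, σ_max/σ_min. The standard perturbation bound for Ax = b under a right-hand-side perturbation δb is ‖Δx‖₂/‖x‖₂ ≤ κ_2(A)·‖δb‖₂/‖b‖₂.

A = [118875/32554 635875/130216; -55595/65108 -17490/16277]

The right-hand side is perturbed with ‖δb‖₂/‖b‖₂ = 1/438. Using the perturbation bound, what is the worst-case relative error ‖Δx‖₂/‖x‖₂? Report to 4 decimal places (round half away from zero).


0.3626

form AᵀA = [35464525/2521744 47280825/2521744; 47280825/2521744 252180025/10086976] with trace 394038125/10086976 and determinant 9765625/161391616
char-poly roots: 625/16 and 15625/10086976
κ_2(A) = √(λ_max/λ_min) = √((625/16) / (15625/10086976)) = 158.8000
bound on ‖Δx‖/‖x‖: κ·ε = 158.8000·1/438 = 0.3626


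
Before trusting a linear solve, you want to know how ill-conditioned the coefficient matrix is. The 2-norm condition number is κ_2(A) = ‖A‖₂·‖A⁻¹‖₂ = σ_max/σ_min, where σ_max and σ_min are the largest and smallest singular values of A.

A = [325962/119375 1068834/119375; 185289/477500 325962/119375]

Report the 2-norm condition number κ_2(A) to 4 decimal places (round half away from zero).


23.8750

AᵀA = [2774962593/364810000 1163195397/45601250; 1163195397/45601250 1997851752/22800625]; tr = 55584945/583696, det = 2313441/145924
char-poly roots: 1521/16 and 6084/36481
so κ_2 = √((1521/16) / (6084/36481)) = 23.8750


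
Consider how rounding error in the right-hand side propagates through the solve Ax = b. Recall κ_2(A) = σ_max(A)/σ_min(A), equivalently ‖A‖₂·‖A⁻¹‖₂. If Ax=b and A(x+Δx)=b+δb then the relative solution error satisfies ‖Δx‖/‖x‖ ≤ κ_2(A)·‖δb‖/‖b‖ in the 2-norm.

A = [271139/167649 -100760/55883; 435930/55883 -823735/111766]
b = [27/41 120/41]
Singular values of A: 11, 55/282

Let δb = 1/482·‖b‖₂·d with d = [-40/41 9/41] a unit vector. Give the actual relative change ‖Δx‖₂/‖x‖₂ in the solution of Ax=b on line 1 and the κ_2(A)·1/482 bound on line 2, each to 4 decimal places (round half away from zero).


0.1170
0.1170

σ_max = 11, σ_min = 55/282
κ_2(A) = 11 / (55/282) = 56.4000
κ_2(A)·‖δb‖/‖b‖ = 0.1170
solve Ax = b  →  x = [0.1975 -0.1881]
‖b‖ = 3.0000, ‖x‖ = 0.2727
with δb = [-0.0061 0.0014], A·Δx = δb → ‖Δx‖ = 0.0319
relative error = 0.1170
realised/bound = 1 exactly: the bound is attained for this b and d


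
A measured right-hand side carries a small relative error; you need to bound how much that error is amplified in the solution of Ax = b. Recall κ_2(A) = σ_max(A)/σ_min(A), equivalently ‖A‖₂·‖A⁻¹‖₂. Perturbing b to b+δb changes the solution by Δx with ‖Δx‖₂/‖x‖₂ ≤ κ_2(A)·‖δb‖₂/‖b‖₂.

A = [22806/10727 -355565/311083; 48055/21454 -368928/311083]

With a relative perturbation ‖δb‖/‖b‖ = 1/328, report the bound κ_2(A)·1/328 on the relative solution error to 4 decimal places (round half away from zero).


M = AᵀA = [258219857/27074948 -34428870/6768737; -34428870/6768737 18362897/6768737]. tr(M)=19510085/1592644, det(M)=2401/1592644
char-poly roots: 49/4 and 49/398161
κ_2(A) = √(λ_max/λ_min) = √((49/4) / (49/398161)) = 315.5000
perturbation bound = 315.5000·1/328 = 0.9619

0.9619


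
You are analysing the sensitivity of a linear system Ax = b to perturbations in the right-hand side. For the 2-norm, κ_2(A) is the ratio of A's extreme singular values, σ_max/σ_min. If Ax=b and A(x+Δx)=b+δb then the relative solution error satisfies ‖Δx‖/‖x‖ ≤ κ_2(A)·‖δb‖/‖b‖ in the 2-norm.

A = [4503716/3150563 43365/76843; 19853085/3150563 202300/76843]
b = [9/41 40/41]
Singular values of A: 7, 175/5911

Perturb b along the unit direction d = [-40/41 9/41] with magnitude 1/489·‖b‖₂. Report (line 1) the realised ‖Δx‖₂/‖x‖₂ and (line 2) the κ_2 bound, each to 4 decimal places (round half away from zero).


0.4835
0.4835

from the listed singular values, σ₁ = 7, σ_n = 175/5911
κ = σ_max/σ_min = 7/(175/5911) = 236.4400
worst-case relative error ≤ 236.4400 × 1/489 = 0.4835
solve Ax = b  →  x = [0.1319 0.0549]
‖b‖₂ = 1.0000 and ‖x‖₂ = 0.1429
with δb = [-0.0020 0.0004], A·Δx = δb → ‖Δx‖ = 0.0691
realised ‖Δx‖/‖x‖ = 0.4835
tightness: 0.4835 against a bound of 0.4835; the bound is attained (ratio 1)


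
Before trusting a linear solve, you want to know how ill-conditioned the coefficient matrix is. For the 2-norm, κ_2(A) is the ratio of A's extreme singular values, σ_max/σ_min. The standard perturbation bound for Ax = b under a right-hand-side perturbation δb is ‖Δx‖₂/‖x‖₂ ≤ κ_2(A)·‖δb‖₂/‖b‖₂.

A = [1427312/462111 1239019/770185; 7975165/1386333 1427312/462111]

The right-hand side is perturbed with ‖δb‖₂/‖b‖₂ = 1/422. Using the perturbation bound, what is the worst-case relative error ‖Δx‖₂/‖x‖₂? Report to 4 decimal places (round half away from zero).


AᵀA = [283523296489/6650239401 252011915968/11083732335; 252011915968/11083732335 224038067041/18472887225]; tr = 31503200746/575280225, det = 1874161/23011209
solving λ² − 31503200746/575280225·λ + 1874161/23011209 = 0 gives λ = 1369/25, 34225/23011209
κ_2(A) = √(λ_max/λ_min) = √((1369/25) / (34225/23011209)) = 191.8800
perturbation bound = 191.8800·1/422 = 0.4547

0.4547


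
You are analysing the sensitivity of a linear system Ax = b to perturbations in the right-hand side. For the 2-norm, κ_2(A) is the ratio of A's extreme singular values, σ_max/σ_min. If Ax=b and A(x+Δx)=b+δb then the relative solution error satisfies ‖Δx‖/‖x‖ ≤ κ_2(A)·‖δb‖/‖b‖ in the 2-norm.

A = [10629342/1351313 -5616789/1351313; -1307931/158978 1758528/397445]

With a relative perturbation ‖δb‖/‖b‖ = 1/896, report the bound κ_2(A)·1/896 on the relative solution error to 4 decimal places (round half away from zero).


M = AᵀA = [1125230888385/8685121636 -750141100926/10856402045; -750141100926/10856402045 2000496500361/54282010225]. tr(M)=125026845021/751308100, det(M)=276922881/751308100
eigenvalues of AᵀA: λ = (tr ± √(tr²−4·det))/2 = 16641/100, 16641/7513081
so κ_2 = √((16641/100) / (16641/7513081)) = 274.1000
perturbation bound = 274.1000·1/896 = 0.3059

0.3059


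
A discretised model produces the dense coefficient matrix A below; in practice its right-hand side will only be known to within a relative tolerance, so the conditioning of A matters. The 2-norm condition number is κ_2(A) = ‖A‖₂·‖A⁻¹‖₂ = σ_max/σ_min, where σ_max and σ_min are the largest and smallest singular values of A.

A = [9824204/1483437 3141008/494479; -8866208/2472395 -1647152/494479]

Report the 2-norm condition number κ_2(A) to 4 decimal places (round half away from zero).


AᵀA = [10797098285584/190362053025 685472295872/12690803535; 685472295872/12690803535 43526093312/846053569]; tr = 24483316624/226352025, det = 116985856/226352025
λ_max, λ_min = (24483316624/226352025 ± √599326872969426923776/51235239221600625)/2 = 2704/25, 43264/9054081
so κ_2 = √((2704/25) / (43264/9054081)) = 150.4500

150.4500


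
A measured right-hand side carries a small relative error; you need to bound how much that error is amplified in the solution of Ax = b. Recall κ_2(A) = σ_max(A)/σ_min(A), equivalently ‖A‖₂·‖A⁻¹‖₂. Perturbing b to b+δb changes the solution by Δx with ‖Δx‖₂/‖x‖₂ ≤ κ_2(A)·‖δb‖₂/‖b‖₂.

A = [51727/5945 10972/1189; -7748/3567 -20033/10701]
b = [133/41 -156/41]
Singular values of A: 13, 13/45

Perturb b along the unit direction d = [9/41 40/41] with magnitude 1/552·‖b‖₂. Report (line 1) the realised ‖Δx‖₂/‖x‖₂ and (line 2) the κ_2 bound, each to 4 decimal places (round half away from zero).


0.0030
0.0815

σ_max = 13, σ_min = 13/45
κ = σ_max/σ_min = 13/(13/45) = 45.0000
κ_2(A)·‖δb‖/‖b‖ = 0.0815
solve Ax = b  →  x = [7.7321 -6.9390]
2-norm of b is 5.0000; of x, 10.3892
with δb = [0.0020 0.0088], A·Δx = δb → ‖Δx‖ = 0.0314
relative error = 0.0030
realised/bound (from unrounded values) ≈ 0.0370


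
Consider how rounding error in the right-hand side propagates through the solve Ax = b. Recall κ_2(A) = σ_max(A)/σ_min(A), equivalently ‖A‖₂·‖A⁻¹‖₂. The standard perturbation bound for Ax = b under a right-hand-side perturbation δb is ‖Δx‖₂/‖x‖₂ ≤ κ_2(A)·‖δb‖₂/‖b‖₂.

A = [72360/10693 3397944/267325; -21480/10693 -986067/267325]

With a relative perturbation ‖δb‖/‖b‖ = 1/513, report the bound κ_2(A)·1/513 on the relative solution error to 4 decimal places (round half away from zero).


0.7663

AᵀA = [5697360000/114340249 10682237880/114340249; 10682237880/114340249 20029362489/114340249]; tr = 89019801/395641, det = 129600/395641
char-poly roots: 225 and 576/395641
κ_2(A) = √(λ_max/λ_min) = √(225 / (576/395641)) = 393.1250
κ_2(A)·‖δb‖/‖b‖ = 0.7663


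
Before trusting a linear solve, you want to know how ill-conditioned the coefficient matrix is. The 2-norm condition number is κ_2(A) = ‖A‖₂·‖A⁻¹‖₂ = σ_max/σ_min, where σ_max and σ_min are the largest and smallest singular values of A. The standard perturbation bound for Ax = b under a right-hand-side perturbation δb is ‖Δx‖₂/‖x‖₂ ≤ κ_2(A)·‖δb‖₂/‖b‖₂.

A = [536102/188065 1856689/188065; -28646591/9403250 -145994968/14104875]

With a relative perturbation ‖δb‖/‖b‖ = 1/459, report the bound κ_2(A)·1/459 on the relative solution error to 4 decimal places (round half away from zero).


AᵀA = [1830131464841/105138062500 4705655891734/78853546875; 4705655891734/78853546875 48401378919889/236560640625]; tr = 336122718181/1513988100, det = 492884401/1513988100
eigenvalues of AᵀA: λ = (tr ± √(tr²−4·det))/2 = 22201/100, 22201/15139881
κ = σ_max/σ_min = (149/10)/(149/3891) = 389.1000
κ_2(A)·‖δb‖/‖b‖ = 0.8477

0.8477


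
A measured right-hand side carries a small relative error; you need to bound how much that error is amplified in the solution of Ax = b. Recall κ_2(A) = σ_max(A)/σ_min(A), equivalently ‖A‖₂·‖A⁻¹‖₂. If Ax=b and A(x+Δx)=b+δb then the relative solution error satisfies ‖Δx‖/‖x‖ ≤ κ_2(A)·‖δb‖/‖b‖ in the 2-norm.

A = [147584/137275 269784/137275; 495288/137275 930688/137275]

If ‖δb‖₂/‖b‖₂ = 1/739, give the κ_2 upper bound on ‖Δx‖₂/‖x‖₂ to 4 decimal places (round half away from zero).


0.4371

AᵀA = [427345984/30151081 801239040/30151081; 801239040/30151081 1502341696/30151081]; tr = 6677120/104329, det = 4096/104329
eigenvalues of AᵀA: λ = (tr ± √(tr²−4·det))/2 = 64, 64/104329
so κ_2 = √(64 / (64/104329)) = 323.0000
bound on ‖Δx‖/‖x‖: κ·ε = 323.0000·1/739 = 0.4371


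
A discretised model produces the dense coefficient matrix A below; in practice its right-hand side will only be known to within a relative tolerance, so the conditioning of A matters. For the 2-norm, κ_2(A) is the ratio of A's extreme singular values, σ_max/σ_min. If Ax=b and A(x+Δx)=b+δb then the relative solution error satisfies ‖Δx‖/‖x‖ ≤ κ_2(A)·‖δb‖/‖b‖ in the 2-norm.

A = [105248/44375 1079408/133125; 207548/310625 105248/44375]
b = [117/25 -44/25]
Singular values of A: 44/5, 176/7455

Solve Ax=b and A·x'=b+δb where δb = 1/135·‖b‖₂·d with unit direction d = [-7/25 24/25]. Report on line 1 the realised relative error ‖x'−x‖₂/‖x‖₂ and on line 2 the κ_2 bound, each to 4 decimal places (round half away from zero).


from the listed singular values, σ₁ = 44/5, σ_n = 176/7455
κ = σ_max/σ_min = (44/5)/(176/7455) = 372.7500
bound on ‖Δx‖/‖x‖: κ·ε = 372.7500·1/135 = 2.7611
solve Ax = b  →  x = [122.1182 -35.1443]
‖b‖₂ = 5.0000 and ‖x‖₂ = 127.0747
with δb = [-0.0104 0.0356], A·Δx = δb → ‖Δx‖ = 1.5688
relative error = 0.0123
so the bound overstates the realised error by a factor of ≈ 223.6514 (computed from the unrounded values)

0.0123
2.7611


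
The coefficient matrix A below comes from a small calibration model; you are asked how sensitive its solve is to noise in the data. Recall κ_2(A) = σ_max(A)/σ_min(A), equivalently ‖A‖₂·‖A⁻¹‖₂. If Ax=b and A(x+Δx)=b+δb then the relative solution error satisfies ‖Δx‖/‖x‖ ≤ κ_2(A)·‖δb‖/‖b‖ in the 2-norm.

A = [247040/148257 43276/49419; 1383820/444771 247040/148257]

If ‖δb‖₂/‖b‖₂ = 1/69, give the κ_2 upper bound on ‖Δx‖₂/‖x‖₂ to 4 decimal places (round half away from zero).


4.4609

form AᵀA = [8526701200/684502569 1515837440/228167523; 1515837440/228167523 269495056/76055841] with trace 37896736/2368521 and determinant 6400/2368521
λ_max, λ_min = (37896736/2368521 ± √1436101965316096/5609891727441)/2 = 16, 400/2368521
κ_2(A) = √(λ_max/λ_min) = √(16 / (400/2368521)) = 307.8000
κ_2(A)·‖δb‖/‖b‖ = 4.4609


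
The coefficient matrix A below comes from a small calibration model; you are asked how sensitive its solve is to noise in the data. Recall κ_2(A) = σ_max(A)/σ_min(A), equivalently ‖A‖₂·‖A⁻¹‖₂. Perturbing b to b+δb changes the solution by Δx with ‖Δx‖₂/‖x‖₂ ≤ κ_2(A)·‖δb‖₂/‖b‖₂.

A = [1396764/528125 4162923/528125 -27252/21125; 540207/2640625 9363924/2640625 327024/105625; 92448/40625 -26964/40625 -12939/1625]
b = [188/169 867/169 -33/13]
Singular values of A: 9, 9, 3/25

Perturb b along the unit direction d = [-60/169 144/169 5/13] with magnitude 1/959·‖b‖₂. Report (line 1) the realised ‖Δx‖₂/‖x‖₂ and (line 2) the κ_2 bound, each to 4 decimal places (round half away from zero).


0.0020
0.0782

largest singular value 9, smallest 3/25
κ_2(A) = 9 / (3/25) = 75.0000
perturbation bound = 75.0000·1/959 = 0.0782
solve Ax = b  →  x = [23.0139 -6.3652 7.4267]
2-norm of b is 5.8310; of x, 25.0062
δb = ε·‖b‖·d = [-0.0022 0.0052 0.0023]; solving A·Δx = δb gives ‖Δx‖ = 0.0507
realised ‖Δx‖/‖x‖ = 0.0020
so the bound overstates the realised error by a factor of ≈ 38.5967 (computed from the unrounded values)


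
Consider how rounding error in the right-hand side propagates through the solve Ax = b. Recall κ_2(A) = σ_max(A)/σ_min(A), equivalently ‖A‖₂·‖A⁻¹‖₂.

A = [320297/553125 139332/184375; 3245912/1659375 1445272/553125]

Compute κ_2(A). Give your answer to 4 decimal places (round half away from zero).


331.8750

AᵀA = [18334809961/4405640625 8148598916/1468546875; 8148598916/1468546875 3621650896/489515625]; tr = 2037186721/176225625, det = 5345344/4405640625
λ_max, λ_min = (2037186721/176225625 ± √4149979018364773441/31055470906640625)/2 = 289/25, 18496/176225625
κ_2(A) = √(λ_max/λ_min) = √((289/25) / (18496/176225625)) = 331.8750


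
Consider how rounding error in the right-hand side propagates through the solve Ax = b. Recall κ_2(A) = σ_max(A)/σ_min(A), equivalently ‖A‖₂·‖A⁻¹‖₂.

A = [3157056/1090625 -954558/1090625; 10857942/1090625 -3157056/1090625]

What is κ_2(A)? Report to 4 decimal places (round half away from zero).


form AᵀA = [8183162052/76125625 -2386734336/76125625; -2386734336/76125625 696203748/76125625] with trace 355174632/3045025 and determinant 8503056/76125625
solving λ² − 355174632/3045025·λ + 8503056/76125625 = 0 gives λ = 2916/25, 2916/3045025
so κ_2 = √((2916/25) / (2916/3045025)) = 349.0000

349.0000


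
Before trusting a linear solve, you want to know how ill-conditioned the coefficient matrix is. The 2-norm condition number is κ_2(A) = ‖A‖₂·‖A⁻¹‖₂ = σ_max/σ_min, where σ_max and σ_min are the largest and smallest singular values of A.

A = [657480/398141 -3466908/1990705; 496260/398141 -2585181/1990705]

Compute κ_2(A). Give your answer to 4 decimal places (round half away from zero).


form AᵀA = [678553938000/158516255881 -712468918980/158516255881; -712468918980/158516255881 748104475329/158516255881] with trace 1696383369/188485441 and determinant 129600/188485441
char-poly roots: 9 and 14400/188485441
σ_max=√9=3, σ_min=√(14400/188485441)=(120/13729) → κ = 343.2250

343.2250


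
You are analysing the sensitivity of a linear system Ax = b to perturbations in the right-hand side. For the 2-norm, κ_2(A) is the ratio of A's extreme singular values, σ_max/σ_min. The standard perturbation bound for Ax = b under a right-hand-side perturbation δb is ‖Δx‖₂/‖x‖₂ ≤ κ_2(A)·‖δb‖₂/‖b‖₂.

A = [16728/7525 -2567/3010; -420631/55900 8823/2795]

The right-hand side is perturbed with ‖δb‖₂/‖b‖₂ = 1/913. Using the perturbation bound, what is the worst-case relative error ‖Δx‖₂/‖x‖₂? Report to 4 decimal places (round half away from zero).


0.1319

AᵀA = [15081985489/244985104 -1570912965/61246276; -1570912965/61246276 654852325/61246276]; tr = 104741981/1449616, det = 2088025/5798464
λ_max, λ_min = (104741981/1449616 ± √10967855749355961/2101386547456)/2 = 289/4, 7225/1449616
κ_2(A) = √(λ_max/λ_min) = √((289/4) / (7225/1449616)) = 120.4000
bound on ‖Δx‖/‖x‖: κ·ε = 120.4000·1/913 = 0.1319


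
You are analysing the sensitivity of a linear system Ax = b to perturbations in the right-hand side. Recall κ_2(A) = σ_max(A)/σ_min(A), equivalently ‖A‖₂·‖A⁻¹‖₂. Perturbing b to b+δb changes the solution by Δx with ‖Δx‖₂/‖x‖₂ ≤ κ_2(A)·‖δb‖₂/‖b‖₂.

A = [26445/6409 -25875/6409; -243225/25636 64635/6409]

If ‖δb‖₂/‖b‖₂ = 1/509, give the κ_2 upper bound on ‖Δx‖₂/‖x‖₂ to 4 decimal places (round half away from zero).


0.1336

form AᵀA = [416259225/3888784 -109218375/972196; -109218375/972196 28681650/243049] with trace 1040625/4624 and determinant 50625/4624
solving λ² − 1040625/4624·λ + 50625/4624 = 0 gives λ = 225, 225/4624
κ = σ_max/σ_min = 15/(15/68) = 68.0000
κ_2(A)·‖δb‖/‖b‖ = 0.1336


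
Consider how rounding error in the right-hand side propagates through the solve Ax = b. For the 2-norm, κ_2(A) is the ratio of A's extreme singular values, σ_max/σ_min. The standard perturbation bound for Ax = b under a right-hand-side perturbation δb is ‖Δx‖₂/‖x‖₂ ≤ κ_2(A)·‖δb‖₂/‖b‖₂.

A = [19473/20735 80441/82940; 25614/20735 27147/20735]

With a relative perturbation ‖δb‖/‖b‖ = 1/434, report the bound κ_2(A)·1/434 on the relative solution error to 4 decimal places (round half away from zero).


M = AᵀA = [41410989/17197609 173912025/68790436; 173912025/68790436 730484329/275161744]. tr(M)=1656433/327184, det(M)=81/81796
solving λ² − 1656433/327184·λ + 81/81796 = 0 gives λ = 81/16, 4/20449
κ_2(A) = √(λ_max/λ_min) = √((81/16) / (4/20449)) = 160.8750
bound on ‖Δx‖/‖x‖: κ·ε = 160.8750·1/434 = 0.3707

0.3707


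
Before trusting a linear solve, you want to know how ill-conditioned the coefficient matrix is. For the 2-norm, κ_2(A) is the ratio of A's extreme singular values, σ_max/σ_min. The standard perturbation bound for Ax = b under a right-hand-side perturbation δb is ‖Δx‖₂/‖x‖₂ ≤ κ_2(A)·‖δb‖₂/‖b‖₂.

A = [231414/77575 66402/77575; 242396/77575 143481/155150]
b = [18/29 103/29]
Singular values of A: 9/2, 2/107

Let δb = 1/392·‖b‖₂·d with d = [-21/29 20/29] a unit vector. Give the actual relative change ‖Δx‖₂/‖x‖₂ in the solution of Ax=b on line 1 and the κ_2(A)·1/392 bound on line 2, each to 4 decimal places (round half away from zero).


0.0046
0.6142

from the listed singular values, σ₁ = 9/2, σ_n = 2/107
κ = σ_max/σ_min = (9/2)/(2/107) = 240.7500
bound on ‖Δx‖/‖x‖: κ·ε = 240.7500·1/392 = 0.6142
solve Ax = b  →  x = [-29.3200 102.9067]
2-norm of b is 3.6056; of x, 107.0021
δb = ε·‖b‖·d = [-0.0067 0.0063]; solving A·Δx = δb gives ‖Δx‖ = 0.4921
realised ‖Δx‖/‖x‖ = 0.0046
so the bound overstates the realised error by a factor of ≈ 133.5467 (computed from the unrounded values)


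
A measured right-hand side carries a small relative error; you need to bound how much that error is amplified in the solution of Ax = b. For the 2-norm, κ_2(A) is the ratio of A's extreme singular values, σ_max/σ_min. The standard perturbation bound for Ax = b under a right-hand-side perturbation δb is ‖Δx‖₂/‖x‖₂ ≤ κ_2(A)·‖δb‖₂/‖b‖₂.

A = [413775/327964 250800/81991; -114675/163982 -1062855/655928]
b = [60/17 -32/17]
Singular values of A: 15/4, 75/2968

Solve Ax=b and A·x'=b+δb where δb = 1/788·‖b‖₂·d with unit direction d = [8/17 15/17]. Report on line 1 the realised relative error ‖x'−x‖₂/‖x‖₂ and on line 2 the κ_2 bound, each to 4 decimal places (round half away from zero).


0.1883
0.1883

largest singular value 15/4, smallest 75/2968
κ = σ_max/σ_min = (15/4)/(75/2968) = 148.4000
perturbation bound = 148.4000·1/788 = 0.1883
solve Ax = b  →  x = [0.4103 0.9846]
‖b‖ = 4.0000, ‖x‖ = 1.0667
δb = ε·‖b‖·d = [0.0024 0.0045]; solving A·Δx = δb gives ‖Δx‖ = 0.2009
relative error = 0.1883
so the bound is sharp here: realised error equals the bound


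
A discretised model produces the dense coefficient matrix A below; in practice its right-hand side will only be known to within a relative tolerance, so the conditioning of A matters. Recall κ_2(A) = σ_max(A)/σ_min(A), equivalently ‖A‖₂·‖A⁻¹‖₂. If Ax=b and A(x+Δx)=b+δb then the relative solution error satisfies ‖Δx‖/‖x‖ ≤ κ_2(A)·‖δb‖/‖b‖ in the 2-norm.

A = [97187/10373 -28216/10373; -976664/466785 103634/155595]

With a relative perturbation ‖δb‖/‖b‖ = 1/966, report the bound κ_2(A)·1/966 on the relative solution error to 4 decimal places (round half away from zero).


0.1886

M = AᵀA = [11945646241/129618225 -1161344296/43206075; -1161344296/43206075 112951876/14402025]. tr(M)=518488525/5184729, det(M)=1562500/5184729
char-poly roots: 100 and 15625/5184729
σ_max=√100=10, σ_min=√(15625/5184729)=(125/2277) → κ = 182.1600
worst-case relative error ≤ 182.1600 × 1/966 = 0.1886


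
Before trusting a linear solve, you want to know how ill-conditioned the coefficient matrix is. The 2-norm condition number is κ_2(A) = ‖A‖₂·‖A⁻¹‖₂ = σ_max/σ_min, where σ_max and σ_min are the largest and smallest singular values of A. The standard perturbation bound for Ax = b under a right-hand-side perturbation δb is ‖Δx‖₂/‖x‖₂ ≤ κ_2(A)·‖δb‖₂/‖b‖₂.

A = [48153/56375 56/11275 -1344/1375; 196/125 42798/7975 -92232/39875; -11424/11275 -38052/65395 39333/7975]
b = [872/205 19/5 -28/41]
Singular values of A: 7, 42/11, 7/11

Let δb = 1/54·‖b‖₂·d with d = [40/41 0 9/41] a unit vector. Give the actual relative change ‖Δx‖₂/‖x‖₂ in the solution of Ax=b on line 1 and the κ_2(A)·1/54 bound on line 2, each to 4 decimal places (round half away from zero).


from the listed singular values, σ₁ = 7, σ_n = 7/11
condition number: 7 ÷ (7/11) = 11.0000
perturbation bound = 11.0000·1/54 = 0.2037
solve Ax = b  →  x = [6.1943 -0.6458 1.0579]
‖b‖₂ = 5.7446 and ‖x‖₂ = 6.3171
re-solving with b+δb shifts x by Δx of norm 0.1672
realised ‖Δx‖/‖x‖ = 0.0265
realised/bound (from unrounded values) ≈ 0.1299

0.0265
0.2037
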